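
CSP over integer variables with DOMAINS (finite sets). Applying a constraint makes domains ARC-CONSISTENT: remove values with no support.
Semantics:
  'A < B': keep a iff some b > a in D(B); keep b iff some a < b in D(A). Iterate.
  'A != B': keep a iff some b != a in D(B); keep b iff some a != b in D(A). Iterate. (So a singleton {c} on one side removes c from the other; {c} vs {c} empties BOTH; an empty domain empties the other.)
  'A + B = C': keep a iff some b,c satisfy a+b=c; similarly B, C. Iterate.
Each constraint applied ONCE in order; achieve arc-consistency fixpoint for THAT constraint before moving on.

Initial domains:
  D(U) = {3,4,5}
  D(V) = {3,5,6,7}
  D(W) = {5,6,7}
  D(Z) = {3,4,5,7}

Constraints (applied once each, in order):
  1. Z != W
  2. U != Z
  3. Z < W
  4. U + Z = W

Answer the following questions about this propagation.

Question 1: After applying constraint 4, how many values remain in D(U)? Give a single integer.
Answer: 2

Derivation:
Constraint 1 (Z != W) on D(Z)={3,4,5,7} D(W)={5,6,7}: no change
Constraint 2 (U != Z) on D(U)={3,4,5} D(Z)={3,4,5,7}: no change
Constraint 3 (Z < W) on D(Z)={3,4,5,7} D(W)={5,6,7}: Z {3,4,5,7}->{3,4,5}
Constraint 4 (U + Z = W) on D(U)={3,4,5} D(Z)={3,4,5} D(W)={5,6,7}: U {3,4,5}->{3,4}; Z {3,4,5}->{3,4}; W {5,6,7}->{6,7}
So after constraint 4: D(U)={3,4}, size = 2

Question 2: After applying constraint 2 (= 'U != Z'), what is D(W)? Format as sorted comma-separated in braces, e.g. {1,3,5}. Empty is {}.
Answer: {5,6,7}

Derivation:
Constraint 1 (Z != W) on D(Z)={3,4,5,7} D(W)={5,6,7}: no change
Constraint 2 (U != Z) on D(U)={3,4,5} D(Z)={3,4,5,7}: no change
So after constraint 2: D(W) = {5,6,7}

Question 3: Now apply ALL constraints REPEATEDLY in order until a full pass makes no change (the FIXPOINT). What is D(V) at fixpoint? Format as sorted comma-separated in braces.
Answer: {3,5,6,7}

Derivation:
pass 0 (initial): D(V)={3,5,6,7}
pass 1: U {3,4,5}->{3,4}; W {5,6,7}->{6,7}; Z {3,4,5,7}->{3,4}
pass 2: no change
Fixpoint after 2 passes: D(V) = {3,5,6,7}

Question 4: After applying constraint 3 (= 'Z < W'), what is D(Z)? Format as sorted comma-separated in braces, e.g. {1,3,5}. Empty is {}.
Constraint 1 (Z != W) on D(Z)={3,4,5,7} D(W)={5,6,7}: no change
Constraint 2 (U != Z) on D(U)={3,4,5} D(Z)={3,4,5,7}: no change
Constraint 3 (Z < W) on D(Z)={3,4,5,7} D(W)={5,6,7}: Z {3,4,5,7}->{3,4,5}
So after constraint 3: D(Z) = {3,4,5}

Answer: {3,4,5}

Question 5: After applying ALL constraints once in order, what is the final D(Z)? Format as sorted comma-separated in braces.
Answer: {3,4}

Derivation:
Constraint 1 (Z != W) on D(Z)={3,4,5,7} D(W)={5,6,7}: no change
Constraint 2 (U != Z) on D(U)={3,4,5} D(Z)={3,4,5,7}: no change
Constraint 3 (Z < W) on D(Z)={3,4,5,7} D(W)={5,6,7}: Z {3,4,5,7}->{3,4,5}
Constraint 4 (U + Z = W) on D(U)={3,4,5} D(Z)={3,4,5} D(W)={5,6,7}: U {3,4,5}->{3,4}; Z {3,4,5}->{3,4}; W {5,6,7}->{6,7}
So after all 4 constraints: D(Z) = {3,4}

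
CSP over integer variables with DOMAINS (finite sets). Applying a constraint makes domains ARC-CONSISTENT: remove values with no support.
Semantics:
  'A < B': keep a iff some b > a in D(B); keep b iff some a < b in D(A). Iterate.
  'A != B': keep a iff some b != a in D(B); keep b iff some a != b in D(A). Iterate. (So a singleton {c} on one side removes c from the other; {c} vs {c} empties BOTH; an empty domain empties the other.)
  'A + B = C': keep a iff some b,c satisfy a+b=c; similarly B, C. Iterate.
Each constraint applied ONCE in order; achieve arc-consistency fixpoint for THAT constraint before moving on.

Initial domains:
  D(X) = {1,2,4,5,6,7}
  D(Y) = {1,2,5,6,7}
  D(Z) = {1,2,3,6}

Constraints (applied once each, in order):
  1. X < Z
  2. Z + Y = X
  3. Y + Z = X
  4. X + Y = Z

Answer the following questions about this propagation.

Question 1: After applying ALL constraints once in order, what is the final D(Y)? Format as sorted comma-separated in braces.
Answer: {}

Derivation:
Constraint 1 (X < Z) on D(X)={1,2,4,5,6,7} D(Z)={1,2,3,6}: X {1,2,4,5,6,7}->{1,2,4,5}; Z {1,2,3,6}->{2,3,6}
Constraint 2 (Z + Y = X) on D(Z)={2,3,6} D(Y)={1,2,5,6,7} D(X)={1,2,4,5}: Z {2,3,6}->{2,3}; Y {1,2,5,6,7}->{1,2}; X {1,2,4,5}->{4,5}
Constraint 3 (Y + Z = X) on D(Y)={1,2} D(Z)={2,3} D(X)={4,5}: no change
Constraint 4 (X + Y = Z) on D(X)={4,5} D(Y)={1,2} D(Z)={2,3}: X {4,5}->{}; Y {1,2}->{}; Z {2,3}->{}
So after all 4 constraints: D(Y) = {}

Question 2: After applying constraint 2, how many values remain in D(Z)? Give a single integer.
Constraint 1 (X < Z) on D(X)={1,2,4,5,6,7} D(Z)={1,2,3,6}: X {1,2,4,5,6,7}->{1,2,4,5}; Z {1,2,3,6}->{2,3,6}
Constraint 2 (Z + Y = X) on D(Z)={2,3,6} D(Y)={1,2,5,6,7} D(X)={1,2,4,5}: Z {2,3,6}->{2,3}; Y {1,2,5,6,7}->{1,2}; X {1,2,4,5}->{4,5}
So after constraint 2: D(Z)={2,3}, size = 2

Answer: 2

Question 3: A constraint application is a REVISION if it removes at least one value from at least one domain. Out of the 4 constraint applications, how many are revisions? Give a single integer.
Constraint 1 (X < Z) on D(X)={1,2,4,5,6,7} D(Z)={1,2,3,6}: X {1,2,4,5,6,7}->{1,2,4,5}; Z {1,2,3,6}->{2,3,6} => REVISION
Constraint 2 (Z + Y = X) on D(Z)={2,3,6} D(Y)={1,2,5,6,7} D(X)={1,2,4,5}: Z {2,3,6}->{2,3}; Y {1,2,5,6,7}->{1,2}; X {1,2,4,5}->{4,5} => REVISION
Constraint 3 (Y + Z = X) on D(Y)={1,2} D(Z)={2,3} D(X)={4,5}: no change => not a revision
Constraint 4 (X + Y = Z) on D(X)={4,5} D(Y)={1,2} D(Z)={2,3}: X {4,5}->{}; Y {1,2}->{}; Z {2,3}->{} => REVISION
Total revisions = 3

Answer: 3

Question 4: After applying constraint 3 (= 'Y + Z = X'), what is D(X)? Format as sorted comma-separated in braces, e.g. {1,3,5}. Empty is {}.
Answer: {4,5}

Derivation:
Constraint 1 (X < Z) on D(X)={1,2,4,5,6,7} D(Z)={1,2,3,6}: X {1,2,4,5,6,7}->{1,2,4,5}; Z {1,2,3,6}->{2,3,6}
Constraint 2 (Z + Y = X) on D(Z)={2,3,6} D(Y)={1,2,5,6,7} D(X)={1,2,4,5}: Z {2,3,6}->{2,3}; Y {1,2,5,6,7}->{1,2}; X {1,2,4,5}->{4,5}
Constraint 3 (Y + Z = X) on D(Y)={1,2} D(Z)={2,3} D(X)={4,5}: no change
So after constraint 3: D(X) = {4,5}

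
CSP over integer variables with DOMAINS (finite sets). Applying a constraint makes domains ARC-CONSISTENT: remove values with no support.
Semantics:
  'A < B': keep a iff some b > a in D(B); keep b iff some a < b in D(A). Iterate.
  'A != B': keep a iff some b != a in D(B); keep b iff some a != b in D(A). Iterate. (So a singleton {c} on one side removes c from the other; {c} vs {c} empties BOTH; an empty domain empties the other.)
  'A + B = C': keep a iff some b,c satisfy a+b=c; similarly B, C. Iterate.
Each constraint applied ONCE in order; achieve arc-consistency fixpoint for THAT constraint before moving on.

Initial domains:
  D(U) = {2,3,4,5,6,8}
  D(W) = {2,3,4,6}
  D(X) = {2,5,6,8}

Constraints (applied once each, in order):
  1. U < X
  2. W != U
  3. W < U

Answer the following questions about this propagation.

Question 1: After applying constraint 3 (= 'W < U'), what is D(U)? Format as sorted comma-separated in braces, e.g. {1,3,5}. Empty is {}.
Constraint 1 (U < X) on D(U)={2,3,4,5,6,8} D(X)={2,5,6,8}: U {2,3,4,5,6,8}->{2,3,4,5,6}; X {2,5,6,8}->{5,6,8}
Constraint 2 (W != U) on D(W)={2,3,4,6} D(U)={2,3,4,5,6}: no change
Constraint 3 (W < U) on D(W)={2,3,4,6} D(U)={2,3,4,5,6}: W {2,3,4,6}->{2,3,4}; U {2,3,4,5,6}->{3,4,5,6}
So after constraint 3: D(U) = {3,4,5,6}

Answer: {3,4,5,6}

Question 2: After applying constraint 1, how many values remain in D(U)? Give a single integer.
Constraint 1 (U < X) on D(U)={2,3,4,5,6,8} D(X)={2,5,6,8}: U {2,3,4,5,6,8}->{2,3,4,5,6}; X {2,5,6,8}->{5,6,8}
So after constraint 1: D(U)={2,3,4,5,6}, size = 5

Answer: 5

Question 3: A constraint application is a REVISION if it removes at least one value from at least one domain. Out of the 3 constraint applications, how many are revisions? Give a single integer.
Constraint 1 (U < X) on D(U)={2,3,4,5,6,8} D(X)={2,5,6,8}: U {2,3,4,5,6,8}->{2,3,4,5,6}; X {2,5,6,8}->{5,6,8} => REVISION
Constraint 2 (W != U) on D(W)={2,3,4,6} D(U)={2,3,4,5,6}: no change => not a revision
Constraint 3 (W < U) on D(W)={2,3,4,6} D(U)={2,3,4,5,6}: W {2,3,4,6}->{2,3,4}; U {2,3,4,5,6}->{3,4,5,6} => REVISION
Total revisions = 2

Answer: 2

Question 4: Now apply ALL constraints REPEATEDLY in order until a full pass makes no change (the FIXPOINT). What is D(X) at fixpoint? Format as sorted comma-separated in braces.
pass 0 (initial): D(X)={2,5,6,8}
pass 1: U {2,3,4,5,6,8}->{3,4,5,6}; W {2,3,4,6}->{2,3,4}; X {2,5,6,8}->{5,6,8}
pass 2: no change
Fixpoint after 2 passes: D(X) = {5,6,8}

Answer: {5,6,8}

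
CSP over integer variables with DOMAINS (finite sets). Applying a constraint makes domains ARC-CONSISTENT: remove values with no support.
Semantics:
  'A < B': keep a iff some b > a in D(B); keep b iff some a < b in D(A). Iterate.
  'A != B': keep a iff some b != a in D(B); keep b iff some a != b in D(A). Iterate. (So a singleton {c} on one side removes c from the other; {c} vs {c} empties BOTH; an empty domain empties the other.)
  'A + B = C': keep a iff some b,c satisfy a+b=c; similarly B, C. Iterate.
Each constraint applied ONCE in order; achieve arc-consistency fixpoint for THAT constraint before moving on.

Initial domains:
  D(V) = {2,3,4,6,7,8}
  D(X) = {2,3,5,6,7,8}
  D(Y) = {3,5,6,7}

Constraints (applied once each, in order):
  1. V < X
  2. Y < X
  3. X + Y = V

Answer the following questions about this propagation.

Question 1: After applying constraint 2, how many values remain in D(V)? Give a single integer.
Answer: 5

Derivation:
Constraint 1 (V < X) on D(V)={2,3,4,6,7,8} D(X)={2,3,5,6,7,8}: V {2,3,4,6,7,8}->{2,3,4,6,7}; X {2,3,5,6,7,8}->{3,5,6,7,8}
Constraint 2 (Y < X) on D(Y)={3,5,6,7} D(X)={3,5,6,7,8}: X {3,5,6,7,8}->{5,6,7,8}
So after constraint 2: D(V)={2,3,4,6,7}, size = 5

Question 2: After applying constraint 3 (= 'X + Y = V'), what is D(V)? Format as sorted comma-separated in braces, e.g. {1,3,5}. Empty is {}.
Constraint 1 (V < X) on D(V)={2,3,4,6,7,8} D(X)={2,3,5,6,7,8}: V {2,3,4,6,7,8}->{2,3,4,6,7}; X {2,3,5,6,7,8}->{3,5,6,7,8}
Constraint 2 (Y < X) on D(Y)={3,5,6,7} D(X)={3,5,6,7,8}: X {3,5,6,7,8}->{5,6,7,8}
Constraint 3 (X + Y = V) on D(X)={5,6,7,8} D(Y)={3,5,6,7} D(V)={2,3,4,6,7}: X {5,6,7,8}->{}; Y {3,5,6,7}->{}; V {2,3,4,6,7}->{}
So after constraint 3: D(V) = {}

Answer: {}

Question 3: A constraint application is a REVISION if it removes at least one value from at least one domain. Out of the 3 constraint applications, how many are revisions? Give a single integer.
Answer: 3

Derivation:
Constraint 1 (V < X) on D(V)={2,3,4,6,7,8} D(X)={2,3,5,6,7,8}: V {2,3,4,6,7,8}->{2,3,4,6,7}; X {2,3,5,6,7,8}->{3,5,6,7,8} => REVISION
Constraint 2 (Y < X) on D(Y)={3,5,6,7} D(X)={3,5,6,7,8}: X {3,5,6,7,8}->{5,6,7,8} => REVISION
Constraint 3 (X + Y = V) on D(X)={5,6,7,8} D(Y)={3,5,6,7} D(V)={2,3,4,6,7}: X {5,6,7,8}->{}; Y {3,5,6,7}->{}; V {2,3,4,6,7}->{} => REVISION
Total revisions = 3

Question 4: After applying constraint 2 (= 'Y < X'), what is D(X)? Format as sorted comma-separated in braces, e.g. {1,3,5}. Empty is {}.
Answer: {5,6,7,8}

Derivation:
Constraint 1 (V < X) on D(V)={2,3,4,6,7,8} D(X)={2,3,5,6,7,8}: V {2,3,4,6,7,8}->{2,3,4,6,7}; X {2,3,5,6,7,8}->{3,5,6,7,8}
Constraint 2 (Y < X) on D(Y)={3,5,6,7} D(X)={3,5,6,7,8}: X {3,5,6,7,8}->{5,6,7,8}
So after constraint 2: D(X) = {5,6,7,8}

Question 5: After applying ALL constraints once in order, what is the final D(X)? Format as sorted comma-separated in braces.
Constraint 1 (V < X) on D(V)={2,3,4,6,7,8} D(X)={2,3,5,6,7,8}: V {2,3,4,6,7,8}->{2,3,4,6,7}; X {2,3,5,6,7,8}->{3,5,6,7,8}
Constraint 2 (Y < X) on D(Y)={3,5,6,7} D(X)={3,5,6,7,8}: X {3,5,6,7,8}->{5,6,7,8}
Constraint 3 (X + Y = V) on D(X)={5,6,7,8} D(Y)={3,5,6,7} D(V)={2,3,4,6,7}: X {5,6,7,8}->{}; Y {3,5,6,7}->{}; V {2,3,4,6,7}->{}
So after all 3 constraints: D(X) = {}

Answer: {}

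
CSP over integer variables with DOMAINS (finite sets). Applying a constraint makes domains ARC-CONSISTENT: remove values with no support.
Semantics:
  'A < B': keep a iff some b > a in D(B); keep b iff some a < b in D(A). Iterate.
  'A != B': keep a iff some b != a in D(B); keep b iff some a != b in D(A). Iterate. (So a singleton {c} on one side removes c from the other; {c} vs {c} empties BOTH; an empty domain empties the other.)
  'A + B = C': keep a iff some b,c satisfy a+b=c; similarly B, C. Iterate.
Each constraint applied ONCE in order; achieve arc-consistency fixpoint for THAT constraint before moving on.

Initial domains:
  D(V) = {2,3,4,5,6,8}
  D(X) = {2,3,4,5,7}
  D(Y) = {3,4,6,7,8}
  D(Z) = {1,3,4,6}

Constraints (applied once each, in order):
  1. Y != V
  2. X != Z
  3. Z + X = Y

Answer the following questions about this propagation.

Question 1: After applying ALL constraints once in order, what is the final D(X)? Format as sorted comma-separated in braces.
Answer: {2,3,4,5,7}

Derivation:
Constraint 1 (Y != V) on D(Y)={3,4,6,7,8} D(V)={2,3,4,5,6,8}: no change
Constraint 2 (X != Z) on D(X)={2,3,4,5,7} D(Z)={1,3,4,6}: no change
Constraint 3 (Z + X = Y) on D(Z)={1,3,4,6} D(X)={2,3,4,5,7} D(Y)={3,4,6,7,8}: no change
So after all 3 constraints: D(X) = {2,3,4,5,7}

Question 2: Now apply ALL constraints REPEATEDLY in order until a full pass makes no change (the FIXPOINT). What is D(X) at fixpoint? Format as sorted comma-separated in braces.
pass 0 (initial): D(X)={2,3,4,5,7}
pass 1: no change
Fixpoint after 1 passes: D(X) = {2,3,4,5,7}

Answer: {2,3,4,5,7}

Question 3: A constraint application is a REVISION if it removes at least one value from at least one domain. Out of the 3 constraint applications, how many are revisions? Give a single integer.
Answer: 0

Derivation:
Constraint 1 (Y != V) on D(Y)={3,4,6,7,8} D(V)={2,3,4,5,6,8}: no change => not a revision
Constraint 2 (X != Z) on D(X)={2,3,4,5,7} D(Z)={1,3,4,6}: no change => not a revision
Constraint 3 (Z + X = Y) on D(Z)={1,3,4,6} D(X)={2,3,4,5,7} D(Y)={3,4,6,7,8}: no change => not a revision
Total revisions = 0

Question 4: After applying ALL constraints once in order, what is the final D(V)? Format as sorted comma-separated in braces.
Answer: {2,3,4,5,6,8}

Derivation:
Constraint 1 (Y != V) on D(Y)={3,4,6,7,8} D(V)={2,3,4,5,6,8}: no change
Constraint 2 (X != Z) on D(X)={2,3,4,5,7} D(Z)={1,3,4,6}: no change
Constraint 3 (Z + X = Y) on D(Z)={1,3,4,6} D(X)={2,3,4,5,7} D(Y)={3,4,6,7,8}: no change
So after all 3 constraints: D(V) = {2,3,4,5,6,8}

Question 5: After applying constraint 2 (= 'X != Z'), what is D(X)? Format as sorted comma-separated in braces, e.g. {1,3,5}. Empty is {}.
Answer: {2,3,4,5,7}

Derivation:
Constraint 1 (Y != V) on D(Y)={3,4,6,7,8} D(V)={2,3,4,5,6,8}: no change
Constraint 2 (X != Z) on D(X)={2,3,4,5,7} D(Z)={1,3,4,6}: no change
So after constraint 2: D(X) = {2,3,4,5,7}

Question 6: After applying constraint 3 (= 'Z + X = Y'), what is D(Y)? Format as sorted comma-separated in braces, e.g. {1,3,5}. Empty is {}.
Answer: {3,4,6,7,8}

Derivation:
Constraint 1 (Y != V) on D(Y)={3,4,6,7,8} D(V)={2,3,4,5,6,8}: no change
Constraint 2 (X != Z) on D(X)={2,3,4,5,7} D(Z)={1,3,4,6}: no change
Constraint 3 (Z + X = Y) on D(Z)={1,3,4,6} D(X)={2,3,4,5,7} D(Y)={3,4,6,7,8}: no change
So after constraint 3: D(Y) = {3,4,6,7,8}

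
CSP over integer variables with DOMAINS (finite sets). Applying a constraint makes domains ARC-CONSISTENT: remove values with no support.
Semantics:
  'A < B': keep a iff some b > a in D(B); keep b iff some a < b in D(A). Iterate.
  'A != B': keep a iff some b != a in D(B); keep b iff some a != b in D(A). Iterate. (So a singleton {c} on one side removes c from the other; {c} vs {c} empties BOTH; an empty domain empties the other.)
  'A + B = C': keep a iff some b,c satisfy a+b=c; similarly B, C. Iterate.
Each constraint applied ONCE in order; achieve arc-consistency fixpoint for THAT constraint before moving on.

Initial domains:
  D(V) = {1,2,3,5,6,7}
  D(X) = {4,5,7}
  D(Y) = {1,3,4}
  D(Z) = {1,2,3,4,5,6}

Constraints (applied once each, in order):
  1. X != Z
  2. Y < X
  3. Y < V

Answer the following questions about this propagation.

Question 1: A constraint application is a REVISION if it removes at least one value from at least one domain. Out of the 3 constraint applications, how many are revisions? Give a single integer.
Constraint 1 (X != Z) on D(X)={4,5,7} D(Z)={1,2,3,4,5,6}: no change => not a revision
Constraint 2 (Y < X) on D(Y)={1,3,4} D(X)={4,5,7}: no change => not a revision
Constraint 3 (Y < V) on D(Y)={1,3,4} D(V)={1,2,3,5,6,7}: V {1,2,3,5,6,7}->{2,3,5,6,7} => REVISION
Total revisions = 1

Answer: 1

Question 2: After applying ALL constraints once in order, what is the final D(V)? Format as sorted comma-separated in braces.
Answer: {2,3,5,6,7}

Derivation:
Constraint 1 (X != Z) on D(X)={4,5,7} D(Z)={1,2,3,4,5,6}: no change
Constraint 2 (Y < X) on D(Y)={1,3,4} D(X)={4,5,7}: no change
Constraint 3 (Y < V) on D(Y)={1,3,4} D(V)={1,2,3,5,6,7}: V {1,2,3,5,6,7}->{2,3,5,6,7}
So after all 3 constraints: D(V) = {2,3,5,6,7}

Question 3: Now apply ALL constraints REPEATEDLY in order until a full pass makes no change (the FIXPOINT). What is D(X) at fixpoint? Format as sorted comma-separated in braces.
Answer: {4,5,7}

Derivation:
pass 0 (initial): D(X)={4,5,7}
pass 1: V {1,2,3,5,6,7}->{2,3,5,6,7}
pass 2: no change
Fixpoint after 2 passes: D(X) = {4,5,7}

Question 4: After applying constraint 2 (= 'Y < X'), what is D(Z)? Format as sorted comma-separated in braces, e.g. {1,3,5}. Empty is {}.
Constraint 1 (X != Z) on D(X)={4,5,7} D(Z)={1,2,3,4,5,6}: no change
Constraint 2 (Y < X) on D(Y)={1,3,4} D(X)={4,5,7}: no change
So after constraint 2: D(Z) = {1,2,3,4,5,6}

Answer: {1,2,3,4,5,6}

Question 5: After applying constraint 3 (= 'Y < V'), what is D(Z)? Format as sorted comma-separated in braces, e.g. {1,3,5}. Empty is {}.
Constraint 1 (X != Z) on D(X)={4,5,7} D(Z)={1,2,3,4,5,6}: no change
Constraint 2 (Y < X) on D(Y)={1,3,4} D(X)={4,5,7}: no change
Constraint 3 (Y < V) on D(Y)={1,3,4} D(V)={1,2,3,5,6,7}: V {1,2,3,5,6,7}->{2,3,5,6,7}
So after constraint 3: D(Z) = {1,2,3,4,5,6}

Answer: {1,2,3,4,5,6}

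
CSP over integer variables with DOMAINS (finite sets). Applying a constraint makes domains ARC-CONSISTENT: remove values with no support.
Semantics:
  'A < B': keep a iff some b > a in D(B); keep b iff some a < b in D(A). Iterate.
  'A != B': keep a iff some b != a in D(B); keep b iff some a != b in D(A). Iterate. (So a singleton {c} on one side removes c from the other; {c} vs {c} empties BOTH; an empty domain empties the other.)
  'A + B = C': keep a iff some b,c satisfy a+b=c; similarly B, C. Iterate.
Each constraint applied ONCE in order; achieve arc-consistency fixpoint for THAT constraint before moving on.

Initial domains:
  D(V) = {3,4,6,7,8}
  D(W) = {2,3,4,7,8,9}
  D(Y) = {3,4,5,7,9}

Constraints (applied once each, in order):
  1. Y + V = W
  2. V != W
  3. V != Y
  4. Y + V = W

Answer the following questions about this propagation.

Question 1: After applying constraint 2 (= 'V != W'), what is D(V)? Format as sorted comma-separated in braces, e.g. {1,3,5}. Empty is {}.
Constraint 1 (Y + V = W) on D(Y)={3,4,5,7,9} D(V)={3,4,6,7,8} D(W)={2,3,4,7,8,9}: Y {3,4,5,7,9}->{3,4,5}; V {3,4,6,7,8}->{3,4,6}; W {2,3,4,7,8,9}->{7,8,9}
Constraint 2 (V != W) on D(V)={3,4,6} D(W)={7,8,9}: no change
So after constraint 2: D(V) = {3,4,6}

Answer: {3,4,6}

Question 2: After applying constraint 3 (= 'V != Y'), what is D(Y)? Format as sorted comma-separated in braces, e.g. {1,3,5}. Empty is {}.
Constraint 1 (Y + V = W) on D(Y)={3,4,5,7,9} D(V)={3,4,6,7,8} D(W)={2,3,4,7,8,9}: Y {3,4,5,7,9}->{3,4,5}; V {3,4,6,7,8}->{3,4,6}; W {2,3,4,7,8,9}->{7,8,9}
Constraint 2 (V != W) on D(V)={3,4,6} D(W)={7,8,9}: no change
Constraint 3 (V != Y) on D(V)={3,4,6} D(Y)={3,4,5}: no change
So after constraint 3: D(Y) = {3,4,5}

Answer: {3,4,5}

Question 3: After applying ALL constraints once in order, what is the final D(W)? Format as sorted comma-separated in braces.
Constraint 1 (Y + V = W) on D(Y)={3,4,5,7,9} D(V)={3,4,6,7,8} D(W)={2,3,4,7,8,9}: Y {3,4,5,7,9}->{3,4,5}; V {3,4,6,7,8}->{3,4,6}; W {2,3,4,7,8,9}->{7,8,9}
Constraint 2 (V != W) on D(V)={3,4,6} D(W)={7,8,9}: no change
Constraint 3 (V != Y) on D(V)={3,4,6} D(Y)={3,4,5}: no change
Constraint 4 (Y + V = W) on D(Y)={3,4,5} D(V)={3,4,6} D(W)={7,8,9}: no change
So after all 4 constraints: D(W) = {7,8,9}

Answer: {7,8,9}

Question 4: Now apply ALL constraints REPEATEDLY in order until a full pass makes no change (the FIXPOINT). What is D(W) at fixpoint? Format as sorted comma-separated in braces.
Answer: {7,8,9}

Derivation:
pass 0 (initial): D(W)={2,3,4,7,8,9}
pass 1: V {3,4,6,7,8}->{3,4,6}; W {2,3,4,7,8,9}->{7,8,9}; Y {3,4,5,7,9}->{3,4,5}
pass 2: no change
Fixpoint after 2 passes: D(W) = {7,8,9}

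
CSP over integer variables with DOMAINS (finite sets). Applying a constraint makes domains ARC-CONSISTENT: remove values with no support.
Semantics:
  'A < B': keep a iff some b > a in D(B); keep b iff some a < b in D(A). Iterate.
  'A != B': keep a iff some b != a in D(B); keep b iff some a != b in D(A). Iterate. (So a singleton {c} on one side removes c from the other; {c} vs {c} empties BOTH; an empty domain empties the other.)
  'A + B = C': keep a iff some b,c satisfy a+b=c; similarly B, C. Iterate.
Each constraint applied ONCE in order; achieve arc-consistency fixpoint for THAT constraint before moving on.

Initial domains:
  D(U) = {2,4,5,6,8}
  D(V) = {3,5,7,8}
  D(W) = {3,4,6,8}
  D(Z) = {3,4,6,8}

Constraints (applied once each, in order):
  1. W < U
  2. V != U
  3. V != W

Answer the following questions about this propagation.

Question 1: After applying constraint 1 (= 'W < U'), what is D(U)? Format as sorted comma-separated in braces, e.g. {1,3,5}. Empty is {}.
Constraint 1 (W < U) on D(W)={3,4,6,8} D(U)={2,4,5,6,8}: W {3,4,6,8}->{3,4,6}; U {2,4,5,6,8}->{4,5,6,8}
So after constraint 1: D(U) = {4,5,6,8}

Answer: {4,5,6,8}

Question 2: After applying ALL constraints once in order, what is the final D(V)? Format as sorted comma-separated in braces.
Answer: {3,5,7,8}

Derivation:
Constraint 1 (W < U) on D(W)={3,4,6,8} D(U)={2,4,5,6,8}: W {3,4,6,8}->{3,4,6}; U {2,4,5,6,8}->{4,5,6,8}
Constraint 2 (V != U) on D(V)={3,5,7,8} D(U)={4,5,6,8}: no change
Constraint 3 (V != W) on D(V)={3,5,7,8} D(W)={3,4,6}: no change
So after all 3 constraints: D(V) = {3,5,7,8}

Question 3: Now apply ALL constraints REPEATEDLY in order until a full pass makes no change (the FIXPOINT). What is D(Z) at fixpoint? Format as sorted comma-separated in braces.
pass 0 (initial): D(Z)={3,4,6,8}
pass 1: U {2,4,5,6,8}->{4,5,6,8}; W {3,4,6,8}->{3,4,6}
pass 2: no change
Fixpoint after 2 passes: D(Z) = {3,4,6,8}

Answer: {3,4,6,8}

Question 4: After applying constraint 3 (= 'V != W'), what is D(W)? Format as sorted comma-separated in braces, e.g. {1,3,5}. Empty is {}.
Constraint 1 (W < U) on D(W)={3,4,6,8} D(U)={2,4,5,6,8}: W {3,4,6,8}->{3,4,6}; U {2,4,5,6,8}->{4,5,6,8}
Constraint 2 (V != U) on D(V)={3,5,7,8} D(U)={4,5,6,8}: no change
Constraint 3 (V != W) on D(V)={3,5,7,8} D(W)={3,4,6}: no change
So after constraint 3: D(W) = {3,4,6}

Answer: {3,4,6}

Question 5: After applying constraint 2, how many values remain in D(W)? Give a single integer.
Constraint 1 (W < U) on D(W)={3,4,6,8} D(U)={2,4,5,6,8}: W {3,4,6,8}->{3,4,6}; U {2,4,5,6,8}->{4,5,6,8}
Constraint 2 (V != U) on D(V)={3,5,7,8} D(U)={4,5,6,8}: no change
So after constraint 2: D(W)={3,4,6}, size = 3

Answer: 3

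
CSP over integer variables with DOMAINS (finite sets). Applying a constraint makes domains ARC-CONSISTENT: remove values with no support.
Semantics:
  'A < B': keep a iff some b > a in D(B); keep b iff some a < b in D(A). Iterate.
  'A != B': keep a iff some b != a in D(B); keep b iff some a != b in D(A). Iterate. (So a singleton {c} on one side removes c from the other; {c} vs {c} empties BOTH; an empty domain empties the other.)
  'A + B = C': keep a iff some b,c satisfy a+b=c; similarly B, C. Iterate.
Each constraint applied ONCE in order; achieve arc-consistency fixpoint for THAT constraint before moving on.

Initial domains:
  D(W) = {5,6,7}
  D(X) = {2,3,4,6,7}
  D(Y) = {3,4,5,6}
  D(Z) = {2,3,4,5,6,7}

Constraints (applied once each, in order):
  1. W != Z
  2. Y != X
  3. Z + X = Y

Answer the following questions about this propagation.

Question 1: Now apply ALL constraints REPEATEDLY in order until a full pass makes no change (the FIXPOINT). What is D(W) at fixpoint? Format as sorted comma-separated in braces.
pass 0 (initial): D(W)={5,6,7}
pass 1: X {2,3,4,6,7}->{2,3,4}; Y {3,4,5,6}->{4,5,6}; Z {2,3,4,5,6,7}->{2,3,4}
pass 2: no change
Fixpoint after 2 passes: D(W) = {5,6,7}

Answer: {5,6,7}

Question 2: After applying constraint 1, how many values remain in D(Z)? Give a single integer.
Constraint 1 (W != Z) on D(W)={5,6,7} D(Z)={2,3,4,5,6,7}: no change
So after constraint 1: D(Z)={2,3,4,5,6,7}, size = 6

Answer: 6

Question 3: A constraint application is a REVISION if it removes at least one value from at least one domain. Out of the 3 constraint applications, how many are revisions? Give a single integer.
Constraint 1 (W != Z) on D(W)={5,6,7} D(Z)={2,3,4,5,6,7}: no change => not a revision
Constraint 2 (Y != X) on D(Y)={3,4,5,6} D(X)={2,3,4,6,7}: no change => not a revision
Constraint 3 (Z + X = Y) on D(Z)={2,3,4,5,6,7} D(X)={2,3,4,6,7} D(Y)={3,4,5,6}: Z {2,3,4,5,6,7}->{2,3,4}; X {2,3,4,6,7}->{2,3,4}; Y {3,4,5,6}->{4,5,6} => REVISION
Total revisions = 1

Answer: 1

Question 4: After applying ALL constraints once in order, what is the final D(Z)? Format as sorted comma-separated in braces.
Constraint 1 (W != Z) on D(W)={5,6,7} D(Z)={2,3,4,5,6,7}: no change
Constraint 2 (Y != X) on D(Y)={3,4,5,6} D(X)={2,3,4,6,7}: no change
Constraint 3 (Z + X = Y) on D(Z)={2,3,4,5,6,7} D(X)={2,3,4,6,7} D(Y)={3,4,5,6}: Z {2,3,4,5,6,7}->{2,3,4}; X {2,3,4,6,7}->{2,3,4}; Y {3,4,5,6}->{4,5,6}
So after all 3 constraints: D(Z) = {2,3,4}

Answer: {2,3,4}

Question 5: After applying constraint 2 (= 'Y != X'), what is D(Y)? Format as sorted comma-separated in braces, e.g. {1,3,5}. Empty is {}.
Constraint 1 (W != Z) on D(W)={5,6,7} D(Z)={2,3,4,5,6,7}: no change
Constraint 2 (Y != X) on D(Y)={3,4,5,6} D(X)={2,3,4,6,7}: no change
So after constraint 2: D(Y) = {3,4,5,6}

Answer: {3,4,5,6}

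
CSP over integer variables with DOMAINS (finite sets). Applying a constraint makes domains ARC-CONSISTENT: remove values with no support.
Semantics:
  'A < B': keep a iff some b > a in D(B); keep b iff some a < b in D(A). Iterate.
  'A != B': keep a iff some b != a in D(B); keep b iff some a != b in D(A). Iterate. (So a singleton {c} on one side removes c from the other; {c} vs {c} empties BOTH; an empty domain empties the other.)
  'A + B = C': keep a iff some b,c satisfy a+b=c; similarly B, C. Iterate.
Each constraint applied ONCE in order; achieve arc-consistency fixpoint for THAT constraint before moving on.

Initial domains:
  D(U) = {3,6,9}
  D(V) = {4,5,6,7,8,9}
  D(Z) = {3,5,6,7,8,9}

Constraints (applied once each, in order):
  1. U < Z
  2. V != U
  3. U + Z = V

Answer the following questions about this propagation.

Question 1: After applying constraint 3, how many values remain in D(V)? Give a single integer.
Answer: 2

Derivation:
Constraint 1 (U < Z) on D(U)={3,6,9} D(Z)={3,5,6,7,8,9}: U {3,6,9}->{3,6}; Z {3,5,6,7,8,9}->{5,6,7,8,9}
Constraint 2 (V != U) on D(V)={4,5,6,7,8,9} D(U)={3,6}: no change
Constraint 3 (U + Z = V) on D(U)={3,6} D(Z)={5,6,7,8,9} D(V)={4,5,6,7,8,9}: U {3,6}->{3}; Z {5,6,7,8,9}->{5,6}; V {4,5,6,7,8,9}->{8,9}
So after constraint 3: D(V)={8,9}, size = 2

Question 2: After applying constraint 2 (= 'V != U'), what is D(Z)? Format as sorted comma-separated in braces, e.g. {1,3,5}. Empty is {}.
Answer: {5,6,7,8,9}

Derivation:
Constraint 1 (U < Z) on D(U)={3,6,9} D(Z)={3,5,6,7,8,9}: U {3,6,9}->{3,6}; Z {3,5,6,7,8,9}->{5,6,7,8,9}
Constraint 2 (V != U) on D(V)={4,5,6,7,8,9} D(U)={3,6}: no change
So after constraint 2: D(Z) = {5,6,7,8,9}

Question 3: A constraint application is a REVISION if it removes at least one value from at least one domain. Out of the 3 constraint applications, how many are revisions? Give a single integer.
Constraint 1 (U < Z) on D(U)={3,6,9} D(Z)={3,5,6,7,8,9}: U {3,6,9}->{3,6}; Z {3,5,6,7,8,9}->{5,6,7,8,9} => REVISION
Constraint 2 (V != U) on D(V)={4,5,6,7,8,9} D(U)={3,6}: no change => not a revision
Constraint 3 (U + Z = V) on D(U)={3,6} D(Z)={5,6,7,8,9} D(V)={4,5,6,7,8,9}: U {3,6}->{3}; Z {5,6,7,8,9}->{5,6}; V {4,5,6,7,8,9}->{8,9} => REVISION
Total revisions = 2

Answer: 2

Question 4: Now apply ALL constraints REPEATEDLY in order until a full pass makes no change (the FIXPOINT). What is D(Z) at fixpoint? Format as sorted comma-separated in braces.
Answer: {5,6}

Derivation:
pass 0 (initial): D(Z)={3,5,6,7,8,9}
pass 1: U {3,6,9}->{3}; V {4,5,6,7,8,9}->{8,9}; Z {3,5,6,7,8,9}->{5,6}
pass 2: no change
Fixpoint after 2 passes: D(Z) = {5,6}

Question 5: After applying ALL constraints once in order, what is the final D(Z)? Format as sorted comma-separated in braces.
Constraint 1 (U < Z) on D(U)={3,6,9} D(Z)={3,5,6,7,8,9}: U {3,6,9}->{3,6}; Z {3,5,6,7,8,9}->{5,6,7,8,9}
Constraint 2 (V != U) on D(V)={4,5,6,7,8,9} D(U)={3,6}: no change
Constraint 3 (U + Z = V) on D(U)={3,6} D(Z)={5,6,7,8,9} D(V)={4,5,6,7,8,9}: U {3,6}->{3}; Z {5,6,7,8,9}->{5,6}; V {4,5,6,7,8,9}->{8,9}
So after all 3 constraints: D(Z) = {5,6}

Answer: {5,6}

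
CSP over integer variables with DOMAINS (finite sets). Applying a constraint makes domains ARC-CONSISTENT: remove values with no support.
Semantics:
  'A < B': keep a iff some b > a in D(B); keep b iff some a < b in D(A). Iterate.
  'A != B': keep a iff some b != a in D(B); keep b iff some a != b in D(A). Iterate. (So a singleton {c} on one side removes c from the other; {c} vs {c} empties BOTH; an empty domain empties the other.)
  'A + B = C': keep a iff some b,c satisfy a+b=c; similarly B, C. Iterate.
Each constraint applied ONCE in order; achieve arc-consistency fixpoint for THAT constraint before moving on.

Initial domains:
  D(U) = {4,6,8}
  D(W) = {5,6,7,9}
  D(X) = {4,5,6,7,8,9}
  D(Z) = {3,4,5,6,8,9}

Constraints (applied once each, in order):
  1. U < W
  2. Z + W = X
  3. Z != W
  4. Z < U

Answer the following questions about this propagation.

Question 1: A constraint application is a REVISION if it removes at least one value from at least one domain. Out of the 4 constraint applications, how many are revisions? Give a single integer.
Constraint 1 (U < W) on D(U)={4,6,8} D(W)={5,6,7,9}: no change => not a revision
Constraint 2 (Z + W = X) on D(Z)={3,4,5,6,8,9} D(W)={5,6,7,9} D(X)={4,5,6,7,8,9}: Z {3,4,5,6,8,9}->{3,4}; W {5,6,7,9}->{5,6}; X {4,5,6,7,8,9}->{8,9} => REVISION
Constraint 3 (Z != W) on D(Z)={3,4} D(W)={5,6}: no change => not a revision
Constraint 4 (Z < U) on D(Z)={3,4} D(U)={4,6,8}: no change => not a revision
Total revisions = 1

Answer: 1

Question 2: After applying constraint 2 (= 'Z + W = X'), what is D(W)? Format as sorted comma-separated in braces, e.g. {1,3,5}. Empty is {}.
Answer: {5,6}

Derivation:
Constraint 1 (U < W) on D(U)={4,6,8} D(W)={5,6,7,9}: no change
Constraint 2 (Z + W = X) on D(Z)={3,4,5,6,8,9} D(W)={5,6,7,9} D(X)={4,5,6,7,8,9}: Z {3,4,5,6,8,9}->{3,4}; W {5,6,7,9}->{5,6}; X {4,5,6,7,8,9}->{8,9}
So after constraint 2: D(W) = {5,6}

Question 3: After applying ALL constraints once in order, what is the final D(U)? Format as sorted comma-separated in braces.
Constraint 1 (U < W) on D(U)={4,6,8} D(W)={5,6,7,9}: no change
Constraint 2 (Z + W = X) on D(Z)={3,4,5,6,8,9} D(W)={5,6,7,9} D(X)={4,5,6,7,8,9}: Z {3,4,5,6,8,9}->{3,4}; W {5,6,7,9}->{5,6}; X {4,5,6,7,8,9}->{8,9}
Constraint 3 (Z != W) on D(Z)={3,4} D(W)={5,6}: no change
Constraint 4 (Z < U) on D(Z)={3,4} D(U)={4,6,8}: no change
So after all 4 constraints: D(U) = {4,6,8}

Answer: {4,6,8}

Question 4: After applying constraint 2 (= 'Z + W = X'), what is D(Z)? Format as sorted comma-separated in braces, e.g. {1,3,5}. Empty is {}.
Constraint 1 (U < W) on D(U)={4,6,8} D(W)={5,6,7,9}: no change
Constraint 2 (Z + W = X) on D(Z)={3,4,5,6,8,9} D(W)={5,6,7,9} D(X)={4,5,6,7,8,9}: Z {3,4,5,6,8,9}->{3,4}; W {5,6,7,9}->{5,6}; X {4,5,6,7,8,9}->{8,9}
So after constraint 2: D(Z) = {3,4}

Answer: {3,4}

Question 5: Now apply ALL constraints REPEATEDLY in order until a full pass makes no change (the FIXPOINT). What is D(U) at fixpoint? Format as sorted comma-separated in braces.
Answer: {4}

Derivation:
pass 0 (initial): D(U)={4,6,8}
pass 1: W {5,6,7,9}->{5,6}; X {4,5,6,7,8,9}->{8,9}; Z {3,4,5,6,8,9}->{3,4}
pass 2: U {4,6,8}->{4}; Z {3,4}->{3}
pass 3: no change
Fixpoint after 3 passes: D(U) = {4}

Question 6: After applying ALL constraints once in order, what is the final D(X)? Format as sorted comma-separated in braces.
Constraint 1 (U < W) on D(U)={4,6,8} D(W)={5,6,7,9}: no change
Constraint 2 (Z + W = X) on D(Z)={3,4,5,6,8,9} D(W)={5,6,7,9} D(X)={4,5,6,7,8,9}: Z {3,4,5,6,8,9}->{3,4}; W {5,6,7,9}->{5,6}; X {4,5,6,7,8,9}->{8,9}
Constraint 3 (Z != W) on D(Z)={3,4} D(W)={5,6}: no change
Constraint 4 (Z < U) on D(Z)={3,4} D(U)={4,6,8}: no change
So after all 4 constraints: D(X) = {8,9}

Answer: {8,9}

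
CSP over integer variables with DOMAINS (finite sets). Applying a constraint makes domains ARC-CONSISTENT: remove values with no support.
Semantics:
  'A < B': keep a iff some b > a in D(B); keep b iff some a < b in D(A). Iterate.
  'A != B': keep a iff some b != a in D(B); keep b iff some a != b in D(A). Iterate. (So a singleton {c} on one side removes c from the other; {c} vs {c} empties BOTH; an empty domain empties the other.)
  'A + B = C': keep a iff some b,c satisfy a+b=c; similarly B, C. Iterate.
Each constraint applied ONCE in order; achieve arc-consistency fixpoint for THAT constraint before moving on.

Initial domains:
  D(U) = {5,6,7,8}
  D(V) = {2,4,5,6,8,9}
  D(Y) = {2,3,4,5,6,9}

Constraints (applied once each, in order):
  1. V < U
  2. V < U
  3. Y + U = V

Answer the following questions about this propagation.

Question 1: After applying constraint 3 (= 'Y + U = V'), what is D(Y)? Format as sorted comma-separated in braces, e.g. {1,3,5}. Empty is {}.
Constraint 1 (V < U) on D(V)={2,4,5,6,8,9} D(U)={5,6,7,8}: V {2,4,5,6,8,9}->{2,4,5,6}
Constraint 2 (V < U) on D(V)={2,4,5,6} D(U)={5,6,7,8}: no change
Constraint 3 (Y + U = V) on D(Y)={2,3,4,5,6,9} D(U)={5,6,7,8} D(V)={2,4,5,6}: Y {2,3,4,5,6,9}->{}; U {5,6,7,8}->{}; V {2,4,5,6}->{}
So after constraint 3: D(Y) = {}

Answer: {}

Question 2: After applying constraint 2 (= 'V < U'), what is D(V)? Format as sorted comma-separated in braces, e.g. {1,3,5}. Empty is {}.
Answer: {2,4,5,6}

Derivation:
Constraint 1 (V < U) on D(V)={2,4,5,6,8,9} D(U)={5,6,7,8}: V {2,4,5,6,8,9}->{2,4,5,6}
Constraint 2 (V < U) on D(V)={2,4,5,6} D(U)={5,6,7,8}: no change
So after constraint 2: D(V) = {2,4,5,6}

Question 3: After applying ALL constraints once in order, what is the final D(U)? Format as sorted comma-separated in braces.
Constraint 1 (V < U) on D(V)={2,4,5,6,8,9} D(U)={5,6,7,8}: V {2,4,5,6,8,9}->{2,4,5,6}
Constraint 2 (V < U) on D(V)={2,4,5,6} D(U)={5,6,7,8}: no change
Constraint 3 (Y + U = V) on D(Y)={2,3,4,5,6,9} D(U)={5,6,7,8} D(V)={2,4,5,6}: Y {2,3,4,5,6,9}->{}; U {5,6,7,8}->{}; V {2,4,5,6}->{}
So after all 3 constraints: D(U) = {}

Answer: {}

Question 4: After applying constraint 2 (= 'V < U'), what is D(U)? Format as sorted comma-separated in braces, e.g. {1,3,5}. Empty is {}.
Constraint 1 (V < U) on D(V)={2,4,5,6,8,9} D(U)={5,6,7,8}: V {2,4,5,6,8,9}->{2,4,5,6}
Constraint 2 (V < U) on D(V)={2,4,5,6} D(U)={5,6,7,8}: no change
So after constraint 2: D(U) = {5,6,7,8}

Answer: {5,6,7,8}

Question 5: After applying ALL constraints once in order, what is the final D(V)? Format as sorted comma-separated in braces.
Answer: {}

Derivation:
Constraint 1 (V < U) on D(V)={2,4,5,6,8,9} D(U)={5,6,7,8}: V {2,4,5,6,8,9}->{2,4,5,6}
Constraint 2 (V < U) on D(V)={2,4,5,6} D(U)={5,6,7,8}: no change
Constraint 3 (Y + U = V) on D(Y)={2,3,4,5,6,9} D(U)={5,6,7,8} D(V)={2,4,5,6}: Y {2,3,4,5,6,9}->{}; U {5,6,7,8}->{}; V {2,4,5,6}->{}
So after all 3 constraints: D(V) = {}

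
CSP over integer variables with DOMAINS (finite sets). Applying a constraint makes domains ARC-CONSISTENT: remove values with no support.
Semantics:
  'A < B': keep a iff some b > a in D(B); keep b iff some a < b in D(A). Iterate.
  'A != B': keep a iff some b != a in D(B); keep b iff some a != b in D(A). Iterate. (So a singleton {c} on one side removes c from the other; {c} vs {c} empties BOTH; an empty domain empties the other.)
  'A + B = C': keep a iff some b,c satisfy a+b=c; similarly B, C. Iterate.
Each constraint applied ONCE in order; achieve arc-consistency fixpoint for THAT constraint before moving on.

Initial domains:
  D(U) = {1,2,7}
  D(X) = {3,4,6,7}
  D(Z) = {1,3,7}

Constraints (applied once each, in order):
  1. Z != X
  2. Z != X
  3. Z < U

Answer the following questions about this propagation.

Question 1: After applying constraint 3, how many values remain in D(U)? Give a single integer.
Answer: 2

Derivation:
Constraint 1 (Z != X) on D(Z)={1,3,7} D(X)={3,4,6,7}: no change
Constraint 2 (Z != X) on D(Z)={1,3,7} D(X)={3,4,6,7}: no change
Constraint 3 (Z < U) on D(Z)={1,3,7} D(U)={1,2,7}: Z {1,3,7}->{1,3}; U {1,2,7}->{2,7}
So after constraint 3: D(U)={2,7}, size = 2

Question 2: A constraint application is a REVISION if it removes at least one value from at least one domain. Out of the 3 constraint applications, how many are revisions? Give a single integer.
Constraint 1 (Z != X) on D(Z)={1,3,7} D(X)={3,4,6,7}: no change => not a revision
Constraint 2 (Z != X) on D(Z)={1,3,7} D(X)={3,4,6,7}: no change => not a revision
Constraint 3 (Z < U) on D(Z)={1,3,7} D(U)={1,2,7}: Z {1,3,7}->{1,3}; U {1,2,7}->{2,7} => REVISION
Total revisions = 1

Answer: 1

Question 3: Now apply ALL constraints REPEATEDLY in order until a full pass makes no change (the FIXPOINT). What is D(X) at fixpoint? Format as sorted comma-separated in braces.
pass 0 (initial): D(X)={3,4,6,7}
pass 1: U {1,2,7}->{2,7}; Z {1,3,7}->{1,3}
pass 2: no change
Fixpoint after 2 passes: D(X) = {3,4,6,7}

Answer: {3,4,6,7}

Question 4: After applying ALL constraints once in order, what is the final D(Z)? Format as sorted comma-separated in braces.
Constraint 1 (Z != X) on D(Z)={1,3,7} D(X)={3,4,6,7}: no change
Constraint 2 (Z != X) on D(Z)={1,3,7} D(X)={3,4,6,7}: no change
Constraint 3 (Z < U) on D(Z)={1,3,7} D(U)={1,2,7}: Z {1,3,7}->{1,3}; U {1,2,7}->{2,7}
So after all 3 constraints: D(Z) = {1,3}

Answer: {1,3}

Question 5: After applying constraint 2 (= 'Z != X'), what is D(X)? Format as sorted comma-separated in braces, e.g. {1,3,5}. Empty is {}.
Constraint 1 (Z != X) on D(Z)={1,3,7} D(X)={3,4,6,7}: no change
Constraint 2 (Z != X) on D(Z)={1,3,7} D(X)={3,4,6,7}: no change
So after constraint 2: D(X) = {3,4,6,7}

Answer: {3,4,6,7}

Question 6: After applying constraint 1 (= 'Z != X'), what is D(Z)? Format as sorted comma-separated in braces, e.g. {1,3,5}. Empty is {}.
Constraint 1 (Z != X) on D(Z)={1,3,7} D(X)={3,4,6,7}: no change
So after constraint 1: D(Z) = {1,3,7}

Answer: {1,3,7}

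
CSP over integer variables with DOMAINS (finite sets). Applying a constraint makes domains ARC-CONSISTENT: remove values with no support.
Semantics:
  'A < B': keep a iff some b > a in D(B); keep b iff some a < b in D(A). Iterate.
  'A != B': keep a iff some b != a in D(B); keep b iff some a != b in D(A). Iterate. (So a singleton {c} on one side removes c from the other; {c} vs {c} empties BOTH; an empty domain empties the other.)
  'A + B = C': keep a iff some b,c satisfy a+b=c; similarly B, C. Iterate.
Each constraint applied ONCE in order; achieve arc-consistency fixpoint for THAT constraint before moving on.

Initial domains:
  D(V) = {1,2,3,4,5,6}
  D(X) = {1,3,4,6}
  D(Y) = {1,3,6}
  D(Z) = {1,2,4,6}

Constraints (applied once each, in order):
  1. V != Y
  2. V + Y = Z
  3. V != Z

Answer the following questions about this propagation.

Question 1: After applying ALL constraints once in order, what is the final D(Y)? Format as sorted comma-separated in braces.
Constraint 1 (V != Y) on D(V)={1,2,3,4,5,6} D(Y)={1,3,6}: no change
Constraint 2 (V + Y = Z) on D(V)={1,2,3,4,5,6} D(Y)={1,3,6} D(Z)={1,2,4,6}: V {1,2,3,4,5,6}->{1,3,5}; Y {1,3,6}->{1,3}; Z {1,2,4,6}->{2,4,6}
Constraint 3 (V != Z) on D(V)={1,3,5} D(Z)={2,4,6}: no change
So after all 3 constraints: D(Y) = {1,3}

Answer: {1,3}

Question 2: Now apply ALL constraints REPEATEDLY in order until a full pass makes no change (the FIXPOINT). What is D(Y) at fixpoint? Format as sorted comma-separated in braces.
Answer: {1,3}

Derivation:
pass 0 (initial): D(Y)={1,3,6}
pass 1: V {1,2,3,4,5,6}->{1,3,5}; Y {1,3,6}->{1,3}; Z {1,2,4,6}->{2,4,6}
pass 2: no change
Fixpoint after 2 passes: D(Y) = {1,3}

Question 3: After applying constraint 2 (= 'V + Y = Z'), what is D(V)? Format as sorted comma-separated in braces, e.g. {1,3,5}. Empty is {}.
Answer: {1,3,5}

Derivation:
Constraint 1 (V != Y) on D(V)={1,2,3,4,5,6} D(Y)={1,3,6}: no change
Constraint 2 (V + Y = Z) on D(V)={1,2,3,4,5,6} D(Y)={1,3,6} D(Z)={1,2,4,6}: V {1,2,3,4,5,6}->{1,3,5}; Y {1,3,6}->{1,3}; Z {1,2,4,6}->{2,4,6}
So after constraint 2: D(V) = {1,3,5}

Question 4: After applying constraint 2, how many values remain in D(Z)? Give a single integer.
Constraint 1 (V != Y) on D(V)={1,2,3,4,5,6} D(Y)={1,3,6}: no change
Constraint 2 (V + Y = Z) on D(V)={1,2,3,4,5,6} D(Y)={1,3,6} D(Z)={1,2,4,6}: V {1,2,3,4,5,6}->{1,3,5}; Y {1,3,6}->{1,3}; Z {1,2,4,6}->{2,4,6}
So after constraint 2: D(Z)={2,4,6}, size = 3

Answer: 3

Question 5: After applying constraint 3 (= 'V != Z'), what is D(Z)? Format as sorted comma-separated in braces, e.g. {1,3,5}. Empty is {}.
Answer: {2,4,6}

Derivation:
Constraint 1 (V != Y) on D(V)={1,2,3,4,5,6} D(Y)={1,3,6}: no change
Constraint 2 (V + Y = Z) on D(V)={1,2,3,4,5,6} D(Y)={1,3,6} D(Z)={1,2,4,6}: V {1,2,3,4,5,6}->{1,3,5}; Y {1,3,6}->{1,3}; Z {1,2,4,6}->{2,4,6}
Constraint 3 (V != Z) on D(V)={1,3,5} D(Z)={2,4,6}: no change
So after constraint 3: D(Z) = {2,4,6}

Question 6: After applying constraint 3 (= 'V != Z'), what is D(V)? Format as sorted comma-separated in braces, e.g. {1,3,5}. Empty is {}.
Answer: {1,3,5}

Derivation:
Constraint 1 (V != Y) on D(V)={1,2,3,4,5,6} D(Y)={1,3,6}: no change
Constraint 2 (V + Y = Z) on D(V)={1,2,3,4,5,6} D(Y)={1,3,6} D(Z)={1,2,4,6}: V {1,2,3,4,5,6}->{1,3,5}; Y {1,3,6}->{1,3}; Z {1,2,4,6}->{2,4,6}
Constraint 3 (V != Z) on D(V)={1,3,5} D(Z)={2,4,6}: no change
So after constraint 3: D(V) = {1,3,5}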